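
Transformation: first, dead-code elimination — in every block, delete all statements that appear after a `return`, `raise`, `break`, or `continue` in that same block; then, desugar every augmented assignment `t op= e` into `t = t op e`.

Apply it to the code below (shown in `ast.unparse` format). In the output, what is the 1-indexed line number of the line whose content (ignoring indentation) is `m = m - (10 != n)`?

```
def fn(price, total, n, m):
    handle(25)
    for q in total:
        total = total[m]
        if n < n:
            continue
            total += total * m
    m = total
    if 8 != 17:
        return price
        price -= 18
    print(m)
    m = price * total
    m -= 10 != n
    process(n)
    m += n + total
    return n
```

12

Transformed code:
def fn(price, total, n, m):
    handle(25)
    for q in total:
        total = total[m]
        if n < n:
            continue
    m = total
    if 8 != 17:
        return price
    print(m)
    m = price * total
    m = m - (10 != n)
    process(n)
    m = m + (n + total)
    return n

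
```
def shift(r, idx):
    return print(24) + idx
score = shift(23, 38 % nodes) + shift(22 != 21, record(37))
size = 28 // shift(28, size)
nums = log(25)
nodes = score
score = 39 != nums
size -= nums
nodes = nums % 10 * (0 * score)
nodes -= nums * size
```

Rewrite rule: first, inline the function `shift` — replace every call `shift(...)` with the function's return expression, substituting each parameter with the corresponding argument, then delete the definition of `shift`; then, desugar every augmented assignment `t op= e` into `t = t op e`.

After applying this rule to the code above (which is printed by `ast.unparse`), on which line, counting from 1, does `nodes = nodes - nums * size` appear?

Transformed code:
score = print(24) + 38 % nodes + (print(24) + record(37))
size = 28 // (print(24) + size)
nums = log(25)
nodes = score
score = 39 != nums
size = size - nums
nodes = nums % 10 * (0 * score)
nodes = nodes - nums * size

8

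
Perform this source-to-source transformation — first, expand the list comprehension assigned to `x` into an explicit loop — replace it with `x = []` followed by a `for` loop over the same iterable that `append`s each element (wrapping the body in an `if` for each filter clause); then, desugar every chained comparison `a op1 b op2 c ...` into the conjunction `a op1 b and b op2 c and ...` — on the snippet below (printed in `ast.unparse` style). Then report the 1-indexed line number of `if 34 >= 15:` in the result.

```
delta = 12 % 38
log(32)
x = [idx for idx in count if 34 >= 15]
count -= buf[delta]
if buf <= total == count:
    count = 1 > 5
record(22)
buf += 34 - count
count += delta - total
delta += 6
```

Transformed code:
delta = 12 % 38
log(32)
x = []
for idx in count:
    if 34 >= 15:
        x.append(idx)
count -= buf[delta]
if buf <= total and total == count:
    count = 1 > 5
record(22)
buf += 34 - count
count += delta - total
delta += 6

5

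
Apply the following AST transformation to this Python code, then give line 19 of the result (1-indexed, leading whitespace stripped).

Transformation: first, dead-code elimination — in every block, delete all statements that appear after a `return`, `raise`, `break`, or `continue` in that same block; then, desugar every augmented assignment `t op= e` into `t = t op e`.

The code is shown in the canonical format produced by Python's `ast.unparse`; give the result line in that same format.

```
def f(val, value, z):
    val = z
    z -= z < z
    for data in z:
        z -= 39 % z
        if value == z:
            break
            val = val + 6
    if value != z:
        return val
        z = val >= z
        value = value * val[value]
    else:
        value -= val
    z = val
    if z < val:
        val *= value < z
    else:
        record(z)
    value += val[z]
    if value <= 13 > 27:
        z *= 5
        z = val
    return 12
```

z = z * 5

Transformed code:
def f(val, value, z):
    val = z
    z = z - (z < z)
    for data in z:
        z = z - 39 % z
        if value == z:
            break
    if value != z:
        return val
    else:
        value = value - val
    z = val
    if z < val:
        val = val * (value < z)
    else:
        record(z)
    value = value + val[z]
    if value <= 13 > 27:
        z = z * 5
        z = val
    return 12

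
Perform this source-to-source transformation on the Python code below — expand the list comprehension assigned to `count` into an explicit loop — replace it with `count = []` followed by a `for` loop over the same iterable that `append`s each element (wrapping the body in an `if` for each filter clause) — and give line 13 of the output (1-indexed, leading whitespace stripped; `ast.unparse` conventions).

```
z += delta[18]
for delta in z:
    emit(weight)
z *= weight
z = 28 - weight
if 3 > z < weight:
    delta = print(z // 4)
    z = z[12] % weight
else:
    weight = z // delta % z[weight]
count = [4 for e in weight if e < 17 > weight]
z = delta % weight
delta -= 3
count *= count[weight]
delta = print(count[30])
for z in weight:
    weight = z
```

Transformed code:
z += delta[18]
for delta in z:
    emit(weight)
z *= weight
z = 28 - weight
if 3 > z < weight:
    delta = print(z // 4)
    z = z[12] % weight
else:
    weight = z // delta % z[weight]
count = []
for e in weight:
    if e < 17 > weight:
        count.append(4)
z = delta % weight
delta -= 3
count *= count[weight]
delta = print(count[30])
for z in weight:
    weight = z

if e < 17 > weight:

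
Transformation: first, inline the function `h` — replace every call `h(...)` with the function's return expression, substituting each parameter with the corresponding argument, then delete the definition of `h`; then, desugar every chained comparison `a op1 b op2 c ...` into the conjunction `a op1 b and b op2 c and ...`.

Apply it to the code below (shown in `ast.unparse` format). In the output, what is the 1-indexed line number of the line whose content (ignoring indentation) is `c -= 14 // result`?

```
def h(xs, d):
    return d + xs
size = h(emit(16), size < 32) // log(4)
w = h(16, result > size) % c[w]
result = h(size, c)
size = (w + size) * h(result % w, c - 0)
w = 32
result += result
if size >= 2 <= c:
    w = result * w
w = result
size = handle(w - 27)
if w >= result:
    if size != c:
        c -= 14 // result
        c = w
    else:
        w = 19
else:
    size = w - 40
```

Transformed code:
size = ((size < 32) + emit(16)) // log(4)
w = ((result > size) + 16) % c[w]
result = c + size
size = (w + size) * (c - 0 + result % w)
w = 32
result += result
if size >= 2 and 2 <= c:
    w = result * w
w = result
size = handle(w - 27)
if w >= result:
    if size != c:
        c -= 14 // result
        c = w
    else:
        w = 19
else:
    size = w - 40

13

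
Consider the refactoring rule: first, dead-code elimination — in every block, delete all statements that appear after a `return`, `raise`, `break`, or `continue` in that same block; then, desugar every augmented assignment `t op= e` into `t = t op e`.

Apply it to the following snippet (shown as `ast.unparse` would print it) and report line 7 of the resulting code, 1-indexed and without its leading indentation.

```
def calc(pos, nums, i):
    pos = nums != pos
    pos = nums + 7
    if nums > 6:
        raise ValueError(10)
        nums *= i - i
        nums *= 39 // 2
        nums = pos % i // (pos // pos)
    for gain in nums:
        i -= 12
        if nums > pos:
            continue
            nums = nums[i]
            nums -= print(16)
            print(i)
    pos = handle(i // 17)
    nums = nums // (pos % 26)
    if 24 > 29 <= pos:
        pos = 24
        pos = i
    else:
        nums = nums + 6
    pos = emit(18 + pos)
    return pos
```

Transformed code:
def calc(pos, nums, i):
    pos = nums != pos
    pos = nums + 7
    if nums > 6:
        raise ValueError(10)
    for gain in nums:
        i = i - 12
        if nums > pos:
            continue
    pos = handle(i // 17)
    nums = nums // (pos % 26)
    if 24 > 29 <= pos:
        pos = 24
        pos = i
    else:
        nums = nums + 6
    pos = emit(18 + pos)
    return pos

i = i - 12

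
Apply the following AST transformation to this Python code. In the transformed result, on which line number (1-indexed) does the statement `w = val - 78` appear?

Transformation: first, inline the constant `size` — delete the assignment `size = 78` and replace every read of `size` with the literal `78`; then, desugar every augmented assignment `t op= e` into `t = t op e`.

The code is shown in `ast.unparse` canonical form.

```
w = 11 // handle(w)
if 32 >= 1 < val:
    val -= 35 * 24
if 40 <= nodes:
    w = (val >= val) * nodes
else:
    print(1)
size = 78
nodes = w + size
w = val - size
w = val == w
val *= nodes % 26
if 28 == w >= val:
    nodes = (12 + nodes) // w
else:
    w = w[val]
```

9

Transformed code:
w = 11 // handle(w)
if 32 >= 1 < val:
    val = val - 35 * 24
if 40 <= nodes:
    w = (val >= val) * nodes
else:
    print(1)
nodes = w + 78
w = val - 78
w = val == w
val = val * (nodes % 26)
if 28 == w >= val:
    nodes = (12 + nodes) // w
else:
    w = w[val]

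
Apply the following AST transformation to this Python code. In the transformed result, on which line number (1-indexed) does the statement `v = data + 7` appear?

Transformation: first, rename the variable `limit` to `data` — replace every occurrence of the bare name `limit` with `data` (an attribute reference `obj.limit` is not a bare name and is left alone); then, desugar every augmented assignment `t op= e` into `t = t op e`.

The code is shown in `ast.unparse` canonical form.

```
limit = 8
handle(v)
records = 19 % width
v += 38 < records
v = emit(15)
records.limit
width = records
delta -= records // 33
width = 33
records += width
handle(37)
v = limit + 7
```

Transformed code:
data = 8
handle(v)
records = 19 % width
v = v + (38 < records)
v = emit(15)
records.limit
width = records
delta = delta - records // 33
width = 33
records = records + width
handle(37)
v = data + 7

12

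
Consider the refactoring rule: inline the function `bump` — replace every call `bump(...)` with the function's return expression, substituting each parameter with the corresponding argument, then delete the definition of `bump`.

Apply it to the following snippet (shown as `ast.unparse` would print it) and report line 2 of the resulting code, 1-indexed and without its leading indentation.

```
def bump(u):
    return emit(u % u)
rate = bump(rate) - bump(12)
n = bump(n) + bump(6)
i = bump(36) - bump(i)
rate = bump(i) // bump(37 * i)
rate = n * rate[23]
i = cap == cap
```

Transformed code:
rate = emit(rate % rate) - emit(12 % 12)
n = emit(n % n) + emit(6 % 6)
i = emit(36 % 36) - emit(i % i)
rate = emit(i % i) // emit(37 * i % (37 * i))
rate = n * rate[23]
i = cap == cap

n = emit(n % n) + emit(6 % 6)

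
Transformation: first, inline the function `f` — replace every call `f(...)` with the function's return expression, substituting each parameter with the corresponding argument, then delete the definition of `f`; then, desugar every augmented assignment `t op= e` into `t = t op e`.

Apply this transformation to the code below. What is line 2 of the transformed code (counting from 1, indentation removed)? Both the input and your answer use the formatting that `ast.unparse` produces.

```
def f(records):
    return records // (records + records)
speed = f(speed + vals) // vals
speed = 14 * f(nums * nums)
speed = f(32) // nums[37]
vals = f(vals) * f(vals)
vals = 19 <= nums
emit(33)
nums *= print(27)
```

speed = 14 * (nums * nums // (nums * nums + nums * nums))

Transformed code:
speed = (speed + vals) // (speed + vals + (speed + vals)) // vals
speed = 14 * (nums * nums // (nums * nums + nums * nums))
speed = 32 // (32 + 32) // nums[37]
vals = vals // (vals + vals) * (vals // (vals + vals))
vals = 19 <= nums
emit(33)
nums = nums * print(27)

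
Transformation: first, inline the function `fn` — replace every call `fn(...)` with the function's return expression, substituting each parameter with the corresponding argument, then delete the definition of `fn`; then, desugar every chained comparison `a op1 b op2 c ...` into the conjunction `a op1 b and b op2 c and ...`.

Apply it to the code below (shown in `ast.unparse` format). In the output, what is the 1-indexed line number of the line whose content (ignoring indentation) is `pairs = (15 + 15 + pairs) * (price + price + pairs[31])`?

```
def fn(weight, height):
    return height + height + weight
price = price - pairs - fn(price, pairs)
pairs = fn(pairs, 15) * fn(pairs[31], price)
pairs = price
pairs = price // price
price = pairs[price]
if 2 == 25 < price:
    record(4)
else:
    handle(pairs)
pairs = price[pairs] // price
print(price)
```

2

Transformed code:
price = price - pairs - (pairs + pairs + price)
pairs = (15 + 15 + pairs) * (price + price + pairs[31])
pairs = price
pairs = price // price
price = pairs[price]
if 2 == 25 and 25 < price:
    record(4)
else:
    handle(pairs)
pairs = price[pairs] // price
print(price)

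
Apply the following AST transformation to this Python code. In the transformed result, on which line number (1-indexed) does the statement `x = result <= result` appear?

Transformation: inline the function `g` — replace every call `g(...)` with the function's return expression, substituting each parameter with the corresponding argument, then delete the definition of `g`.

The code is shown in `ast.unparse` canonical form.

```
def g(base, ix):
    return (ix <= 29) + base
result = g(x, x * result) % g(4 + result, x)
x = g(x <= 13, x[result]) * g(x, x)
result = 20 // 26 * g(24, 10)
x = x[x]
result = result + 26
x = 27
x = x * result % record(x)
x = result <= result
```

Transformed code:
result = ((x * result <= 29) + x) % ((x <= 29) + (4 + result))
x = ((x[result] <= 29) + (x <= 13)) * ((x <= 29) + x)
result = 20 // 26 * ((10 <= 29) + 24)
x = x[x]
result = result + 26
x = 27
x = x * result % record(x)
x = result <= result

8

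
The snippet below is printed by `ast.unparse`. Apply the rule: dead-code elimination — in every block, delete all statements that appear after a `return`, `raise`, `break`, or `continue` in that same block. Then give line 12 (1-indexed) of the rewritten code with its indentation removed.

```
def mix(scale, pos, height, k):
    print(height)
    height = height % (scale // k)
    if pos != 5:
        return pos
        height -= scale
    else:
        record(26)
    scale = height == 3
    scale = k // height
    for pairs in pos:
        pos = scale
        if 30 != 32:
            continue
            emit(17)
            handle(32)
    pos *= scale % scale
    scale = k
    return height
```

Transformed code:
def mix(scale, pos, height, k):
    print(height)
    height = height % (scale // k)
    if pos != 5:
        return pos
    else:
        record(26)
    scale = height == 3
    scale = k // height
    for pairs in pos:
        pos = scale
        if 30 != 32:
            continue
    pos *= scale % scale
    scale = k
    return height

if 30 != 32:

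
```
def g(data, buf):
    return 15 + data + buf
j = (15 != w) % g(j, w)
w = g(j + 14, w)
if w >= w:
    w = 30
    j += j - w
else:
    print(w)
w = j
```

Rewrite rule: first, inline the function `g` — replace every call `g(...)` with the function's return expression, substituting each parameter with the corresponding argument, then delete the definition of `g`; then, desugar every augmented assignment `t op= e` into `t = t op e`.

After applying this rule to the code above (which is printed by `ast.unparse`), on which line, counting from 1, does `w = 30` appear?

Transformed code:
j = (15 != w) % (15 + j + w)
w = 15 + (j + 14) + w
if w >= w:
    w = 30
    j = j + (j - w)
else:
    print(w)
w = j

4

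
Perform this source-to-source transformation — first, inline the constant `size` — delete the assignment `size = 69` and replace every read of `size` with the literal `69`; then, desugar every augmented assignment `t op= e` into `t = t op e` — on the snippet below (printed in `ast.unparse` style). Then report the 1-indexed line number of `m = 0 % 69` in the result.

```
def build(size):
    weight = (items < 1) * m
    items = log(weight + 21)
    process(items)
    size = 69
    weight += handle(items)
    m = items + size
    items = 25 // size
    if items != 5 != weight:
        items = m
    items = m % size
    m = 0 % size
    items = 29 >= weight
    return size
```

11

Transformed code:
def build(size):
    weight = (items < 1) * m
    items = log(weight + 21)
    process(items)
    weight = weight + handle(items)
    m = items + 69
    items = 25 // 69
    if items != 5 != weight:
        items = m
    items = m % 69
    m = 0 % 69
    items = 29 >= weight
    return 69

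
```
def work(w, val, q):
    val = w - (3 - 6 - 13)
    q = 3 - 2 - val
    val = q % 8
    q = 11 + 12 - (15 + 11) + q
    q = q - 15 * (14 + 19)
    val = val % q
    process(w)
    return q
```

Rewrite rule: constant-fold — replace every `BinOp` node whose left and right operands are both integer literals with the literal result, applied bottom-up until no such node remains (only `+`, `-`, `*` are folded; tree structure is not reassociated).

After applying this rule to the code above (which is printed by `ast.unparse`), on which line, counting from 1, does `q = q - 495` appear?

Transformed code:
def work(w, val, q):
    val = w - -16
    q = 1 - val
    val = q % 8
    q = -3 + q
    q = q - 495
    val = val % q
    process(w)
    return q

6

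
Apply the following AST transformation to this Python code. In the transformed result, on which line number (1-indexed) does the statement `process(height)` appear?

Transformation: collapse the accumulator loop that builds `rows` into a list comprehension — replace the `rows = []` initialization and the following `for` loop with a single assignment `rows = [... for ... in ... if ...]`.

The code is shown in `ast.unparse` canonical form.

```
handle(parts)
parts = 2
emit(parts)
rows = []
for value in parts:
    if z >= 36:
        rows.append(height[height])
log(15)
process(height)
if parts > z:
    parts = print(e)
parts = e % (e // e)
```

Transformed code:
handle(parts)
parts = 2
emit(parts)
rows = [height[height] for value in parts if z >= 36]
log(15)
process(height)
if parts > z:
    parts = print(e)
parts = e % (e // e)

6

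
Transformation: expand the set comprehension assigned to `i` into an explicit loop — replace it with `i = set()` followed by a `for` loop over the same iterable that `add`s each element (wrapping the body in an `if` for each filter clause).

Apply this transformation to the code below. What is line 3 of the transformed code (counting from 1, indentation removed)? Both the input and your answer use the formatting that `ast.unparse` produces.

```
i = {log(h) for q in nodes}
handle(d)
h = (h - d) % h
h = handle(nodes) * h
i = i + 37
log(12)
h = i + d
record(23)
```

i.add(log(h))

Transformed code:
i = set()
for q in nodes:
    i.add(log(h))
handle(d)
h = (h - d) % h
h = handle(nodes) * h
i = i + 37
log(12)
h = i + d
record(23)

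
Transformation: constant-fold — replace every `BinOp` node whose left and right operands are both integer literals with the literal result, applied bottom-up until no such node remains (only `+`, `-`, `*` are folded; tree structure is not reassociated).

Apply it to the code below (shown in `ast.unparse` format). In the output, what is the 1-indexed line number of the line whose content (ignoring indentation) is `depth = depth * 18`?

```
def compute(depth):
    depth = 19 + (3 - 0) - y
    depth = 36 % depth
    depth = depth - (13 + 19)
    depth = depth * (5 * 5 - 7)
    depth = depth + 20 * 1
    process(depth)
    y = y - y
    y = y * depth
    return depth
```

Transformed code:
def compute(depth):
    depth = 22 - y
    depth = 36 % depth
    depth = depth - 32
    depth = depth * 18
    depth = depth + 20
    process(depth)
    y = y - y
    y = y * depth
    return depth

5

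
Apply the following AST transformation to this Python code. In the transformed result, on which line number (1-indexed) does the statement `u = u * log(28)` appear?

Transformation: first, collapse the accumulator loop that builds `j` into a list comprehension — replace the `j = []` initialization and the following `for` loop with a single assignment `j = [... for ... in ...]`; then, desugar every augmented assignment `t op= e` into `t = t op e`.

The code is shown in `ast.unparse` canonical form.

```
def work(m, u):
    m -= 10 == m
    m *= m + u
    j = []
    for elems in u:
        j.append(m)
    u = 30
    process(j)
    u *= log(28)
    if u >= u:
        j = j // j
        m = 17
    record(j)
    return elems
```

Transformed code:
def work(m, u):
    m = m - (10 == m)
    m = m * (m + u)
    j = [m for elems in u]
    u = 30
    process(j)
    u = u * log(28)
    if u >= u:
        j = j // j
        m = 17
    record(j)
    return elems

7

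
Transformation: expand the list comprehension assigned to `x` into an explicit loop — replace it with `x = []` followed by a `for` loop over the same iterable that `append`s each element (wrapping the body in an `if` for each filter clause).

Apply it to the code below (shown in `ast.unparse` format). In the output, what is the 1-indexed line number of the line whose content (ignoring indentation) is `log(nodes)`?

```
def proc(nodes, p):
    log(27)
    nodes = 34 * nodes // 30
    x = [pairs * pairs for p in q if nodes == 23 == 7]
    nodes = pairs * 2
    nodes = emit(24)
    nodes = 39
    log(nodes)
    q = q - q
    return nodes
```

11

Transformed code:
def proc(nodes, p):
    log(27)
    nodes = 34 * nodes // 30
    x = []
    for p in q:
        if nodes == 23 == 7:
            x.append(pairs * pairs)
    nodes = pairs * 2
    nodes = emit(24)
    nodes = 39
    log(nodes)
    q = q - q
    return nodes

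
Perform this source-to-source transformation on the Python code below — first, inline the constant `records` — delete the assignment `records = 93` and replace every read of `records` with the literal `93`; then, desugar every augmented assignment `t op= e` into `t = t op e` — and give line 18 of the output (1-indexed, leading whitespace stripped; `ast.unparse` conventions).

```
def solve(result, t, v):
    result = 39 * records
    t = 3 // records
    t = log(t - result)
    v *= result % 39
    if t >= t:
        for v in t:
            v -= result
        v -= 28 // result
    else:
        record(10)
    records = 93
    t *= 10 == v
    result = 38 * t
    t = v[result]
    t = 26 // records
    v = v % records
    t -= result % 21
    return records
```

Transformed code:
def solve(result, t, v):
    result = 39 * 93
    t = 3 // 93
    t = log(t - result)
    v = v * (result % 39)
    if t >= t:
        for v in t:
            v = v - result
        v = v - 28 // result
    else:
        record(10)
    t = t * (10 == v)
    result = 38 * t
    t = v[result]
    t = 26 // 93
    v = v % 93
    t = t - result % 21
    return 93

return 93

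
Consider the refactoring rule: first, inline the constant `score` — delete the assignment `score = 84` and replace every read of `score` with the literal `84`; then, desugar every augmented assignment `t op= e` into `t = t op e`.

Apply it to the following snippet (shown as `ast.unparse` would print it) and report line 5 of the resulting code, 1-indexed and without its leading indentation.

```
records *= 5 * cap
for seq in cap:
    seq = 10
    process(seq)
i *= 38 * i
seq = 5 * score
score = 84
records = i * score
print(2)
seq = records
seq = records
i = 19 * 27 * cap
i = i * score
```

Transformed code:
records = records * (5 * cap)
for seq in cap:
    seq = 10
    process(seq)
i = i * (38 * i)
seq = 5 * 84
records = i * 84
print(2)
seq = records
seq = records
i = 19 * 27 * cap
i = i * 84

i = i * (38 * i)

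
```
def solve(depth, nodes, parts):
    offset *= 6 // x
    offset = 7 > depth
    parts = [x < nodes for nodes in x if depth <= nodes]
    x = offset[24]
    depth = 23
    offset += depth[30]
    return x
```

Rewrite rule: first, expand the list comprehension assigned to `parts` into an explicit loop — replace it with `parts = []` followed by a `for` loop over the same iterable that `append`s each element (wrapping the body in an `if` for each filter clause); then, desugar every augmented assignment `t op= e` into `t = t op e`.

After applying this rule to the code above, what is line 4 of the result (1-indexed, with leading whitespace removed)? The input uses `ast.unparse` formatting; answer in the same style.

parts = []

Transformed code:
def solve(depth, nodes, parts):
    offset = offset * (6 // x)
    offset = 7 > depth
    parts = []
    for nodes in x:
        if depth <= nodes:
            parts.append(x < nodes)
    x = offset[24]
    depth = 23
    offset = offset + depth[30]
    return x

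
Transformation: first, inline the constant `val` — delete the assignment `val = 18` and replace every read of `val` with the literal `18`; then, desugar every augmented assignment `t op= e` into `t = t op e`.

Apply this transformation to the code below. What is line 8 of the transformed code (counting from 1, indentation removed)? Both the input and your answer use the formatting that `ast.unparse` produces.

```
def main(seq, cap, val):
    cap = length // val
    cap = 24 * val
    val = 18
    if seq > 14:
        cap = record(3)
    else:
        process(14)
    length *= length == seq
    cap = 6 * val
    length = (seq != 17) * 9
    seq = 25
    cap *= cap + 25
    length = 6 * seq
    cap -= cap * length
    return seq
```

length = length * (length == seq)

Transformed code:
def main(seq, cap, val):
    cap = length // 18
    cap = 24 * 18
    if seq > 14:
        cap = record(3)
    else:
        process(14)
    length = length * (length == seq)
    cap = 6 * 18
    length = (seq != 17) * 9
    seq = 25
    cap = cap * (cap + 25)
    length = 6 * seq
    cap = cap - cap * length
    return seq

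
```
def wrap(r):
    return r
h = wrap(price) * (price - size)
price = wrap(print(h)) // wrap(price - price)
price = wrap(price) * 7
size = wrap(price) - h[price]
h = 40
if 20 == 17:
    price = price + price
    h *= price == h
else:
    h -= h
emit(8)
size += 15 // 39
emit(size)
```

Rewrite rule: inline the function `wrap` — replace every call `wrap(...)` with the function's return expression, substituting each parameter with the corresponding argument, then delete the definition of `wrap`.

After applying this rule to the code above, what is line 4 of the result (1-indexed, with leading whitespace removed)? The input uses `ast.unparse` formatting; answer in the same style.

size = price - h[price]

Transformed code:
h = price * (price - size)
price = print(h) // (price - price)
price = price * 7
size = price - h[price]
h = 40
if 20 == 17:
    price = price + price
    h *= price == h
else:
    h -= h
emit(8)
size += 15 // 39
emit(size)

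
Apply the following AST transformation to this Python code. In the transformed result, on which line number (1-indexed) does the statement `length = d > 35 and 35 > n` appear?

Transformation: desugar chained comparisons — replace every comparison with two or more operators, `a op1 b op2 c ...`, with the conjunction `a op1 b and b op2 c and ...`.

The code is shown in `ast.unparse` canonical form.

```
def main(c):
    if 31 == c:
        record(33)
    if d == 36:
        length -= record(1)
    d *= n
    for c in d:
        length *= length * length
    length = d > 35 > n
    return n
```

9

Transformed code:
def main(c):
    if 31 == c:
        record(33)
    if d == 36:
        length -= record(1)
    d *= n
    for c in d:
        length *= length * length
    length = d > 35 and 35 > n
    return n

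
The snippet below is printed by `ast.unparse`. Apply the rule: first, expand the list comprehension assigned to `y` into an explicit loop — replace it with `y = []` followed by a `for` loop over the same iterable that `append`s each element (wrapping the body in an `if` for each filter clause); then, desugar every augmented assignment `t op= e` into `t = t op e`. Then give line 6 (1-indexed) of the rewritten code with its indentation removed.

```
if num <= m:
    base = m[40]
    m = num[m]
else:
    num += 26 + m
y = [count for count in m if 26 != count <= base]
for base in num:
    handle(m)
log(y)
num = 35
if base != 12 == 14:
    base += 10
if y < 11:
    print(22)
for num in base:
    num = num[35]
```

Transformed code:
if num <= m:
    base = m[40]
    m = num[m]
else:
    num = num + (26 + m)
y = []
for count in m:
    if 26 != count <= base:
        y.append(count)
for base in num:
    handle(m)
log(y)
num = 35
if base != 12 == 14:
    base = base + 10
if y < 11:
    print(22)
for num in base:
    num = num[35]

y = []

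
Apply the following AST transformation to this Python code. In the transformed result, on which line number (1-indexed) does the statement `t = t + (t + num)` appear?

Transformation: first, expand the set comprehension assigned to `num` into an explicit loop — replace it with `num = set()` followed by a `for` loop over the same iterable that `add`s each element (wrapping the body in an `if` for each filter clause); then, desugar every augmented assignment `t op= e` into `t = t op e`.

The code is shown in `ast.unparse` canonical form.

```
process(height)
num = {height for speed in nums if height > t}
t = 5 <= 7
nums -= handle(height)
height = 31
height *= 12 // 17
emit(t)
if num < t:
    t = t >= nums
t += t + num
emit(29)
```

Transformed code:
process(height)
num = set()
for speed in nums:
    if height > t:
        num.add(height)
t = 5 <= 7
nums = nums - handle(height)
height = 31
height = height * (12 // 17)
emit(t)
if num < t:
    t = t >= nums
t = t + (t + num)
emit(29)

13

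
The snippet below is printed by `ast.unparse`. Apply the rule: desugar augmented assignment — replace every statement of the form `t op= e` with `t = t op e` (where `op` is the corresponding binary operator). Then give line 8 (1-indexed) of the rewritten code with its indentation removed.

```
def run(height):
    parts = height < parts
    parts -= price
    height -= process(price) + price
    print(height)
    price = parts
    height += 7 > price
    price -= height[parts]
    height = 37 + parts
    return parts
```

price = price - height[parts]

Transformed code:
def run(height):
    parts = height < parts
    parts = parts - price
    height = height - (process(price) + price)
    print(height)
    price = parts
    height = height + (7 > price)
    price = price - height[parts]
    height = 37 + parts
    return parts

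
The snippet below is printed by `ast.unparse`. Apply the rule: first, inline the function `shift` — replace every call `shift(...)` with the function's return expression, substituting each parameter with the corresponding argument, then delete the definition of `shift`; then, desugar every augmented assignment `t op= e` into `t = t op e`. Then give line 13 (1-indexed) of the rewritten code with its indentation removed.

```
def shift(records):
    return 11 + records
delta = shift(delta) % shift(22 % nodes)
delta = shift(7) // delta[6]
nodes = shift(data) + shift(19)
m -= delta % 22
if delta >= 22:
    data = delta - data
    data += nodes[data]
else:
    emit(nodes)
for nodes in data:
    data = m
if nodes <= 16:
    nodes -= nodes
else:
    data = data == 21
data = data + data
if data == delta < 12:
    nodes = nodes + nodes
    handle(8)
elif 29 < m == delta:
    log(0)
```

Transformed code:
delta = (11 + delta) % (11 + 22 % nodes)
delta = (11 + 7) // delta[6]
nodes = 11 + data + (11 + 19)
m = m - delta % 22
if delta >= 22:
    data = delta - data
    data = data + nodes[data]
else:
    emit(nodes)
for nodes in data:
    data = m
if nodes <= 16:
    nodes = nodes - nodes
else:
    data = data == 21
data = data + data
if data == delta < 12:
    nodes = nodes + nodes
    handle(8)
elif 29 < m == delta:
    log(0)

nodes = nodes - nodes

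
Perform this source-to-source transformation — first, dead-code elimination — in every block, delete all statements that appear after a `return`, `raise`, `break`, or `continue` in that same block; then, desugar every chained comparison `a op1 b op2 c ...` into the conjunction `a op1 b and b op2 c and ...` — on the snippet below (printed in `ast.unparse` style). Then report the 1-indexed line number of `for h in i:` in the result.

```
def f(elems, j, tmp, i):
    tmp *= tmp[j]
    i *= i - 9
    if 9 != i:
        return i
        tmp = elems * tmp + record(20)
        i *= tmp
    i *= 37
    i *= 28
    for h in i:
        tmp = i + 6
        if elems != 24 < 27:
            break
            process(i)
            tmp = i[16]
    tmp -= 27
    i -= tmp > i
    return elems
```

8

Transformed code:
def f(elems, j, tmp, i):
    tmp *= tmp[j]
    i *= i - 9
    if 9 != i:
        return i
    i *= 37
    i *= 28
    for h in i:
        tmp = i + 6
        if elems != 24 and 24 < 27:
            break
    tmp -= 27
    i -= tmp > i
    return elems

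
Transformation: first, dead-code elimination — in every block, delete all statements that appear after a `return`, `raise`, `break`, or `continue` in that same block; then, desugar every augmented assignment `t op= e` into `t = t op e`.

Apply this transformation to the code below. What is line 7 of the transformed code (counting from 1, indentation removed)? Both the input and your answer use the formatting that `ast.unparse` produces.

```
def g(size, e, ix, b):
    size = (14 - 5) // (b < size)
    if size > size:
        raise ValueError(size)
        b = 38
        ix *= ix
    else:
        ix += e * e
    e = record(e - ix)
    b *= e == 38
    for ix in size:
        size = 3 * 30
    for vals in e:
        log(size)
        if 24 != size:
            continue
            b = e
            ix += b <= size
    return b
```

Transformed code:
def g(size, e, ix, b):
    size = (14 - 5) // (b < size)
    if size > size:
        raise ValueError(size)
    else:
        ix = ix + e * e
    e = record(e - ix)
    b = b * (e == 38)
    for ix in size:
        size = 3 * 30
    for vals in e:
        log(size)
        if 24 != size:
            continue
    return b

e = record(e - ix)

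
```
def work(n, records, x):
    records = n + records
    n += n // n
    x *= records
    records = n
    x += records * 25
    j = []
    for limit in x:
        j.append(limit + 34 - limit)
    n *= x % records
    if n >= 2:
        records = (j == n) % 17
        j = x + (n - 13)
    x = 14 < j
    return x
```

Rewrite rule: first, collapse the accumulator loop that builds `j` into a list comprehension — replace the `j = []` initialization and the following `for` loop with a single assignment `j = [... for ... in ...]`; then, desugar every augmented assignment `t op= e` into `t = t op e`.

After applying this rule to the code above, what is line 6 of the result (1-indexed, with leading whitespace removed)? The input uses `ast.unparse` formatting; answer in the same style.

Transformed code:
def work(n, records, x):
    records = n + records
    n = n + n // n
    x = x * records
    records = n
    x = x + records * 25
    j = [limit + 34 - limit for limit in x]
    n = n * (x % records)
    if n >= 2:
        records = (j == n) % 17
        j = x + (n - 13)
    x = 14 < j
    return x

x = x + records * 25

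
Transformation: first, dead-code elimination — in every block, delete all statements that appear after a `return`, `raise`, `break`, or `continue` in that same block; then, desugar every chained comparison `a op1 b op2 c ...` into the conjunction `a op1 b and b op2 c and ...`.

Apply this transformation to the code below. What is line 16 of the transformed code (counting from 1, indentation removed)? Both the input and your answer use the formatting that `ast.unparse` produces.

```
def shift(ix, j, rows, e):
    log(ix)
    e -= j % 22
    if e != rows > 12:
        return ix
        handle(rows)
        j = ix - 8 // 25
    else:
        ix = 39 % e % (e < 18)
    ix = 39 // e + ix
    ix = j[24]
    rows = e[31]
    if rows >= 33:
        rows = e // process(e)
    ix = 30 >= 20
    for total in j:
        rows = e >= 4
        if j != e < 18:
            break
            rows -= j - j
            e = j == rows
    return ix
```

Transformed code:
def shift(ix, j, rows, e):
    log(ix)
    e -= j % 22
    if e != rows and rows > 12:
        return ix
    else:
        ix = 39 % e % (e < 18)
    ix = 39 // e + ix
    ix = j[24]
    rows = e[31]
    if rows >= 33:
        rows = e // process(e)
    ix = 30 >= 20
    for total in j:
        rows = e >= 4
        if j != e and e < 18:
            break
    return ix

if j != e and e < 18:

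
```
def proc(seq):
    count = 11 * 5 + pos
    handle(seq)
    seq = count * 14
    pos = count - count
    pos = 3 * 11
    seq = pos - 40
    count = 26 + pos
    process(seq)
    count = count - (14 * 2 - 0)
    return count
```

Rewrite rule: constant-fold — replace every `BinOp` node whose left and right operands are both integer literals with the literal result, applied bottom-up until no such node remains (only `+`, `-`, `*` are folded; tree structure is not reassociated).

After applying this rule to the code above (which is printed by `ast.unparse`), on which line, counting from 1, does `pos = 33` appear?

Transformed code:
def proc(seq):
    count = 55 + pos
    handle(seq)
    seq = count * 14
    pos = count - count
    pos = 33
    seq = pos - 40
    count = 26 + pos
    process(seq)
    count = count - 28
    return count

6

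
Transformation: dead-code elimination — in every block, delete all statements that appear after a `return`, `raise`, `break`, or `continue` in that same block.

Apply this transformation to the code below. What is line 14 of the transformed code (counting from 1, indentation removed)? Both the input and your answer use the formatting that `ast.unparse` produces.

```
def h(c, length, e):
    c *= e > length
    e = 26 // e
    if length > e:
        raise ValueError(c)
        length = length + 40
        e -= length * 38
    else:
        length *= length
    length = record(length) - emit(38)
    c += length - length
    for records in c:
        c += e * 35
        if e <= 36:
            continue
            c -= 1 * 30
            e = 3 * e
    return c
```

Transformed code:
def h(c, length, e):
    c *= e > length
    e = 26 // e
    if length > e:
        raise ValueError(c)
    else:
        length *= length
    length = record(length) - emit(38)
    c += length - length
    for records in c:
        c += e * 35
        if e <= 36:
            continue
    return c

return c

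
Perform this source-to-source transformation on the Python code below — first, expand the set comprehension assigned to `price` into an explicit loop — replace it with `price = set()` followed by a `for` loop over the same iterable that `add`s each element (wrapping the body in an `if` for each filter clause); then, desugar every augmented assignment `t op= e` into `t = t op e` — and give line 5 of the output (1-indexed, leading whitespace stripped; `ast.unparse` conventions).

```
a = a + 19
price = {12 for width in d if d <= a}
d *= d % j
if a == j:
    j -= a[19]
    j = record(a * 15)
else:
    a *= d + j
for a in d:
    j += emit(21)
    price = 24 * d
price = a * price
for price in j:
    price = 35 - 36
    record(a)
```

Transformed code:
a = a + 19
price = set()
for width in d:
    if d <= a:
        price.add(12)
d = d * (d % j)
if a == j:
    j = j - a[19]
    j = record(a * 15)
else:
    a = a * (d + j)
for a in d:
    j = j + emit(21)
    price = 24 * d
price = a * price
for price in j:
    price = 35 - 36
    record(a)

price.add(12)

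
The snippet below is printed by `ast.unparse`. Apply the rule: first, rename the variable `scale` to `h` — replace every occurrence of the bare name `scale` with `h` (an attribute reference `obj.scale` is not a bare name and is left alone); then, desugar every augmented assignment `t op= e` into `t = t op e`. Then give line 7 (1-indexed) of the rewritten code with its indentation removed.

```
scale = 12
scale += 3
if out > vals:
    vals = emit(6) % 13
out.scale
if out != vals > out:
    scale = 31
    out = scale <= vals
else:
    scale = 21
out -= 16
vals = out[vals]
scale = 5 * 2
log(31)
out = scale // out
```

Transformed code:
h = 12
h = h + 3
if out > vals:
    vals = emit(6) % 13
out.scale
if out != vals > out:
    h = 31
    out = h <= vals
else:
    h = 21
out = out - 16
vals = out[vals]
h = 5 * 2
log(31)
out = h // out

h = 31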